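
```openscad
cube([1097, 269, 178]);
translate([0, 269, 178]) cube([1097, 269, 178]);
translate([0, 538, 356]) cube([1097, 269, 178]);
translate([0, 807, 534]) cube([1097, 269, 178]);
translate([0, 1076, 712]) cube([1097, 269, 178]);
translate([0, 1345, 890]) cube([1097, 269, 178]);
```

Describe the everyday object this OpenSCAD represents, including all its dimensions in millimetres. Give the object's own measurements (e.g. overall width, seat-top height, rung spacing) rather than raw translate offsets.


A straight staircase of 6 solid steps. Each step is 1097 mm wide (x), 269 mm deep (y, the going) and 178 mm tall (the rise). The first step rests on the floor; each subsequent step sits one going further in +y and one rise higher in +z, directly behind and above the previous step with no overlap.


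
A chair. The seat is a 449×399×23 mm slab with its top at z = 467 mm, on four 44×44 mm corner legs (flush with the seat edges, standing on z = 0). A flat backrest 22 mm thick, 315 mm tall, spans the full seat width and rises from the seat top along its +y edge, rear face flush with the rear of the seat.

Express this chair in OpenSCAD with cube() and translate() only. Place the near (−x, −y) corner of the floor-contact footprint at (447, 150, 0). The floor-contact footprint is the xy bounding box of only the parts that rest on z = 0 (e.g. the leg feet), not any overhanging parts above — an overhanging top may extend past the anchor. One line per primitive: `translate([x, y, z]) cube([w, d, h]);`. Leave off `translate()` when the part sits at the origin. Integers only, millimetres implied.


translate([447, 150, 444]) cube([449, 399, 23]);
translate([447, 150, 0]) cube([44, 44, 444]);
translate([852, 150, 0]) cube([44, 44, 444]);
translate([447, 505, 0]) cube([44, 44, 444]);
translate([852, 505, 0]) cube([44, 44, 444]);
translate([447, 527, 467]) cube([449, 22, 315]);


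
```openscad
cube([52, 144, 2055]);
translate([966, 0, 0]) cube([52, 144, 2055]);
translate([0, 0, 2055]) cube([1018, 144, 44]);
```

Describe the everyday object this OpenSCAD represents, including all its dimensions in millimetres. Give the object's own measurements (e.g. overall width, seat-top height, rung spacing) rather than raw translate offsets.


A door frame. The clear opening is 914 mm wide and 2055 mm high. Two 52 mm wide jambs, 144 mm deep, stand either side of the opening from the floor to the top of the opening. A 44 mm thick head sits across the top of both jambs, spanning the full outside width of the frame.


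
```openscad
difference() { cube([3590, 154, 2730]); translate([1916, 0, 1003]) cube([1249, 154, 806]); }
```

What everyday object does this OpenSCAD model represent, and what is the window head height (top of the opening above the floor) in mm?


A wall with a window opening. The window head height is 1809 mm.

A wall with a rectangular opening subtracted — a window. Sill at z = 1003, opening 806 mm tall, so the head is at 1003 + 806 = 1809 mm.


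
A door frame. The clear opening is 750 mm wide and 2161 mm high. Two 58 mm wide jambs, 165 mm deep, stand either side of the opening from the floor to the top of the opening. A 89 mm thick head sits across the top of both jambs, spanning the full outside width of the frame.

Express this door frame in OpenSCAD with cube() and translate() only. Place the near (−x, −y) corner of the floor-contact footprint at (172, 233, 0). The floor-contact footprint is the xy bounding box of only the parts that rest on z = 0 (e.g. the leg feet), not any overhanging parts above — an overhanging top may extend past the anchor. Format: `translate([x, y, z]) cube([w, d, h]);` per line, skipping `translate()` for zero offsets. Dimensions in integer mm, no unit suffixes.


translate([172, 233, 0]) cube([58, 165, 2161]);
translate([980, 233, 0]) cube([58, 165, 2161]);
translate([172, 233, 2161]) cube([866, 165, 89]);


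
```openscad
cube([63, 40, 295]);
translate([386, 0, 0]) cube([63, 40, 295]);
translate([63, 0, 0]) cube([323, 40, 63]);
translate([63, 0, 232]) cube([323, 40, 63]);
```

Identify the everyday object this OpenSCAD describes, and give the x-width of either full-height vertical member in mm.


A picture frame. The border width is 63 mm.

Four thin pieces enclosing a rectangular opening — a picture frame. The two full-height stiles are 295 mm tall; the top rail sits at z = 232 and is 63 mm tall, so the border above the opening is 295 − 232 = 63 mm, matching the stile x-width.


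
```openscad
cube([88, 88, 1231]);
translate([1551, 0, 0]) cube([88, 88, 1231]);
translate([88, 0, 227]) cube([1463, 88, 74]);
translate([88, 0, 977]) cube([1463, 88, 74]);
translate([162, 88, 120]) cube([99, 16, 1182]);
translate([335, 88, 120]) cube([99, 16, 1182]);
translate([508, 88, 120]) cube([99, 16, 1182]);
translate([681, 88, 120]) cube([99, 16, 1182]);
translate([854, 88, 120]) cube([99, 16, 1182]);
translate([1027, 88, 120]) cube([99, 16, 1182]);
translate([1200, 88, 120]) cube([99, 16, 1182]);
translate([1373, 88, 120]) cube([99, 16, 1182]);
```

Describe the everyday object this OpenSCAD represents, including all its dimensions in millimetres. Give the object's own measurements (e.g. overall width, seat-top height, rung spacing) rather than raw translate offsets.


A fence section. Two 88×88 mm posts, 1231 mm tall, stand on the floor with a clear span of 1463 mm between their inner faces. Two horizontal rails of 88×74 mm section span the gap between the posts with their undersides at z = 227 mm and z = 977 mm, flush with the posts' −y face. 8 pickets, each 99 mm wide, 16 mm thick and 1182 mm tall, are fixed to the +y face of the rails with their bottoms at z = 120 mm, spaced across the span with a 74 mm gap after the −x post and between neighbouring pickets, with 79 mm left before the +x post.


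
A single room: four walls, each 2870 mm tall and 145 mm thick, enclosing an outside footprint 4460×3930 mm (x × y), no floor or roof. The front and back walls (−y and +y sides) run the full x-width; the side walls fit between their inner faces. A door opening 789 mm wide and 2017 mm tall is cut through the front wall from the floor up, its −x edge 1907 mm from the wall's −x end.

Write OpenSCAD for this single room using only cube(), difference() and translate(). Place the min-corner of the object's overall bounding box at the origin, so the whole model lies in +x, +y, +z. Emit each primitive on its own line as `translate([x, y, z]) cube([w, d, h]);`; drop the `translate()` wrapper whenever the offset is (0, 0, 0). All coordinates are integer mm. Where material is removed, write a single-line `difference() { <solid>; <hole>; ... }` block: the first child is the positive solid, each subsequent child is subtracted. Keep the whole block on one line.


difference() { cube([4460, 145, 2870]); translate([1907, 0, 0]) cube([789, 145, 2017]); }
translate([0, 3785, 0]) cube([4460, 145, 2870]);
translate([0, 145, 0]) cube([145, 3640, 2870]);
translate([4315, 145, 0]) cube([145, 3640, 2870]);


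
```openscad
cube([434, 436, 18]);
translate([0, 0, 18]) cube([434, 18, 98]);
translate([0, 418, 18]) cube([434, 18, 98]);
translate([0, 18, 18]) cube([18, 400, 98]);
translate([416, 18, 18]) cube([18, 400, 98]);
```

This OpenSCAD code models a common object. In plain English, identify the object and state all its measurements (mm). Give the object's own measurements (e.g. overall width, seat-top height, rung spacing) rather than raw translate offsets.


An open-topped rectangular box: outside dimensions 434×436×116 mm, with a uniform wall and base thickness of 18 mm. The base is a full 434×436 slab on the floor; four walls sit on top of the base. The front and back walls (the −y and +y sides) span the full width; the two side walls fit between them.


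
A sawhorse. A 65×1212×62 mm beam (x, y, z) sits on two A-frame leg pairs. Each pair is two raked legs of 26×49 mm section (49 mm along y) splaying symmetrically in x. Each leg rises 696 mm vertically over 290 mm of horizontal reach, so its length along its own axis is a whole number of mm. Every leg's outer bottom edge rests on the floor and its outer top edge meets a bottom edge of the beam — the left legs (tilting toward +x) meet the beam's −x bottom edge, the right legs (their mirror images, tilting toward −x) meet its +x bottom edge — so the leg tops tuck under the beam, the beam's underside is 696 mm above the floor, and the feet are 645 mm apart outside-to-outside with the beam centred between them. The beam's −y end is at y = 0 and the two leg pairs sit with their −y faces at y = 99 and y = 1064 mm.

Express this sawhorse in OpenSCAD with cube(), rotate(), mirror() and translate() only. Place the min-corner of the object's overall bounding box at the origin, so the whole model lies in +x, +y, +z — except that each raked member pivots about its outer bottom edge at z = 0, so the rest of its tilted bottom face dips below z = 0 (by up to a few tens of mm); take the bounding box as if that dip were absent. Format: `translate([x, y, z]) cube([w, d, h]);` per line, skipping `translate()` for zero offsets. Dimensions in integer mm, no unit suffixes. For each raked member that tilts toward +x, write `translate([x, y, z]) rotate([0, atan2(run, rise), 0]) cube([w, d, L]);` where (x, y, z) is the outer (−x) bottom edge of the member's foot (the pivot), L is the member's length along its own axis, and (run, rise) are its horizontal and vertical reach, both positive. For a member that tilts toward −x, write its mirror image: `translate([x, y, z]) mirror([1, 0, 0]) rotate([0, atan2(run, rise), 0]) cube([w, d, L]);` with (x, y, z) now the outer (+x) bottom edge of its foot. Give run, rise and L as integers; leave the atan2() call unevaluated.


translate([290, 0, 696]) cube([65, 1212, 62]);
translate([0, 99, 0]) rotate([0, atan2(290, 696), 0]) cube([26, 49, 754]);
translate([645, 99, 0]) mirror([1, 0, 0]) rotate([0, atan2(290, 696), 0]) cube([26, 49, 754]);
translate([0, 1064, 0]) rotate([0, atan2(290, 696), 0]) cube([26, 49, 754]);
translate([645, 1064, 0]) mirror([1, 0, 0]) rotate([0, atan2(290, 696), 0]) cube([26, 49, 754]);


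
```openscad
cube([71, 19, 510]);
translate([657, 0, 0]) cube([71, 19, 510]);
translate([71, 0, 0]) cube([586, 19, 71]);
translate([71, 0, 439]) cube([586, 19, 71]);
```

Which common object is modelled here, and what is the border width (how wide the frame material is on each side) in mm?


A picture frame. The border width is 71 mm.

Four thin pieces enclosing a rectangular opening — a picture frame. The two full-height stiles are 510 mm tall; the top rail sits at z = 439 and is 71 mm tall, so the border above the opening is 510 − 439 = 71 mm, matching the stile x-width.


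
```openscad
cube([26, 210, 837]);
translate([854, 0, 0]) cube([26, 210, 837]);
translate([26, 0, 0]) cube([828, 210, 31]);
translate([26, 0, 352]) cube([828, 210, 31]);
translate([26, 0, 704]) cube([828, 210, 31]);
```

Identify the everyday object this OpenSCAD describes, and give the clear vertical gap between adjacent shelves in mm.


A bookshelf. The clear shelf gap is 321 mm.

Two tall side panels with 3 horizontal boards between them — a bookshelf. The first two shelf undersides are at z = 0 and z = 352; with shelf thickness 31, the clear gap is 352 − 0 − 31 = 321 mm.


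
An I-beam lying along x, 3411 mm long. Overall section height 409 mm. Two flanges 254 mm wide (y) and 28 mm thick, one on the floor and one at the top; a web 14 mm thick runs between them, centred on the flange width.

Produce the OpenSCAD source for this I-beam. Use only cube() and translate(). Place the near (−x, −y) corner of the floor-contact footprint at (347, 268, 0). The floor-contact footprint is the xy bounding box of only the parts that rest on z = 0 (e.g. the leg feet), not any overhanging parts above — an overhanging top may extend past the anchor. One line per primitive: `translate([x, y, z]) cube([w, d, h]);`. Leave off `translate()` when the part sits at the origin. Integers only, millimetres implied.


translate([347, 268, 0]) cube([3411, 254, 28]);
translate([347, 388, 28]) cube([3411, 14, 353]);
translate([347, 268, 381]) cube([3411, 254, 28]);


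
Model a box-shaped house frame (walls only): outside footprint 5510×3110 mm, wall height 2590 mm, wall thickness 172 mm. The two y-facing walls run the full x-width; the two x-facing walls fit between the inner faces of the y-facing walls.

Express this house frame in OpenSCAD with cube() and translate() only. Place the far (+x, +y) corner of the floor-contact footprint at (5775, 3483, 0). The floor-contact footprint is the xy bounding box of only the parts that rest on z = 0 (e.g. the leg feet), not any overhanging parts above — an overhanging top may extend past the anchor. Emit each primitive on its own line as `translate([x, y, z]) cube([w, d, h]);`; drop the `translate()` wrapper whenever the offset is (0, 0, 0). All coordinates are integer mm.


translate([265, 373, 0]) cube([5510, 172, 2590]);
translate([265, 3311, 0]) cube([5510, 172, 2590]);
translate([265, 545, 0]) cube([172, 2766, 2590]);
translate([5603, 545, 0]) cube([172, 2766, 2590]);


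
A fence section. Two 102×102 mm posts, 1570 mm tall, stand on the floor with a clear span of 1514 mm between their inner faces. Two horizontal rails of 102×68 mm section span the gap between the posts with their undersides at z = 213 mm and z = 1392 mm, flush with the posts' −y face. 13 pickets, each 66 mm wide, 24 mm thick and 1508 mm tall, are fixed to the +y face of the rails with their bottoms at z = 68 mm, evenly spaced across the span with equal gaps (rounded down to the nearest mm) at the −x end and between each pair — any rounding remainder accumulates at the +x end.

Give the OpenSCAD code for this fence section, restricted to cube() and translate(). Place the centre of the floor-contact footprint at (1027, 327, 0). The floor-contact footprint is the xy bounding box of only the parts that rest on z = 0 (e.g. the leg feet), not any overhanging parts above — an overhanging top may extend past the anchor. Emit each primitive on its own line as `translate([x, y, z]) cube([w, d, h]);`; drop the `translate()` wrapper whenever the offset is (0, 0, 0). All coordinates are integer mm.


translate([168, 276, 0]) cube([102, 102, 1570]);
translate([1784, 276, 0]) cube([102, 102, 1570]);
translate([270, 276, 213]) cube([1514, 102, 68]);
translate([270, 276, 1392]) cube([1514, 102, 68]);
translate([316, 378, 68]) cube([66, 24, 1508]);
translate([428, 378, 68]) cube([66, 24, 1508]);
translate([540, 378, 68]) cube([66, 24, 1508]);
translate([652, 378, 68]) cube([66, 24, 1508]);
translate([764, 378, 68]) cube([66, 24, 1508]);
translate([876, 378, 68]) cube([66, 24, 1508]);
translate([988, 378, 68]) cube([66, 24, 1508]);
translate([1100, 378, 68]) cube([66, 24, 1508]);
translate([1212, 378, 68]) cube([66, 24, 1508]);
translate([1324, 378, 68]) cube([66, 24, 1508]);
translate([1436, 378, 68]) cube([66, 24, 1508]);
translate([1548, 378, 68]) cube([66, 24, 1508]);
translate([1660, 378, 68]) cube([66, 24, 1508]);


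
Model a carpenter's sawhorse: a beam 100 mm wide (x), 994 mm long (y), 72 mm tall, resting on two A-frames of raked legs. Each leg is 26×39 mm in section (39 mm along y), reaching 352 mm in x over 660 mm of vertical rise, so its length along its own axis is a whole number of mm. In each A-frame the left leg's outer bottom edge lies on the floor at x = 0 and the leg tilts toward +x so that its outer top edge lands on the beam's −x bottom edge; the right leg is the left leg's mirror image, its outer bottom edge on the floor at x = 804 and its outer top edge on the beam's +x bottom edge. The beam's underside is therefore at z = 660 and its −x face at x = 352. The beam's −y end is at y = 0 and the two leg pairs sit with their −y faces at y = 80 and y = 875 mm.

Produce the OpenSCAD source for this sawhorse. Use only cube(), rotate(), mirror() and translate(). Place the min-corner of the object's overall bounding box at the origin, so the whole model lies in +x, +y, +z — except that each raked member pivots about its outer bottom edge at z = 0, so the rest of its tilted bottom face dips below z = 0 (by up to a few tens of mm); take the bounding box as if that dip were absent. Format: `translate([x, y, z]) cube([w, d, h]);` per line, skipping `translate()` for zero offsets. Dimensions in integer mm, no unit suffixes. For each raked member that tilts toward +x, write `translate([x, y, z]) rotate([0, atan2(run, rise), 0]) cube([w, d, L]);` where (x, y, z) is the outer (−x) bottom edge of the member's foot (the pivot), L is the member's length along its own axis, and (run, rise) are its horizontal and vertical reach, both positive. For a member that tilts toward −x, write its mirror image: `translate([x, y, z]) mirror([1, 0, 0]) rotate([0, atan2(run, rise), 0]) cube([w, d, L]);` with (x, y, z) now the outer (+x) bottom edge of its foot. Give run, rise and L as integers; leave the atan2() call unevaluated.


// leg length = √(352² + 660²) = 748
// right-leg outer foot x = 2·352 + 100 = 804
// beam min-corner = (352, 0, 660)
translate([352, 0, 660]) cube([100, 994, 72]);
translate([0, 80, 0]) rotate([0, atan2(352, 660), 0]) cube([26, 39, 748]);
translate([804, 80, 0]) mirror([1, 0, 0]) rotate([0, atan2(352, 660), 0]) cube([26, 39, 748]);
translate([0, 875, 0]) rotate([0, atan2(352, 660), 0]) cube([26, 39, 748]);
translate([804, 875, 0]) mirror([1, 0, 0]) rotate([0, atan2(352, 660), 0]) cube([26, 39, 748]);


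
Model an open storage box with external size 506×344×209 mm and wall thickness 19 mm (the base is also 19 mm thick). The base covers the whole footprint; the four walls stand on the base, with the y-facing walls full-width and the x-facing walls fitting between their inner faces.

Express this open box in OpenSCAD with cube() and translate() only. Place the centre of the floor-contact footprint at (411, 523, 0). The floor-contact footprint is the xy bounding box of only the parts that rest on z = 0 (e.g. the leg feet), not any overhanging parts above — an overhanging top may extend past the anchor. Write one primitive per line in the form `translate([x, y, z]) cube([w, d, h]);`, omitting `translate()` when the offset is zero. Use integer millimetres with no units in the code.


translate([158, 351, 0]) cube([506, 344, 19]);
translate([158, 351, 19]) cube([506, 19, 190]);
translate([158, 676, 19]) cube([506, 19, 190]);
translate([158, 370, 19]) cube([19, 306, 190]);
translate([645, 370, 19]) cube([19, 306, 190]);


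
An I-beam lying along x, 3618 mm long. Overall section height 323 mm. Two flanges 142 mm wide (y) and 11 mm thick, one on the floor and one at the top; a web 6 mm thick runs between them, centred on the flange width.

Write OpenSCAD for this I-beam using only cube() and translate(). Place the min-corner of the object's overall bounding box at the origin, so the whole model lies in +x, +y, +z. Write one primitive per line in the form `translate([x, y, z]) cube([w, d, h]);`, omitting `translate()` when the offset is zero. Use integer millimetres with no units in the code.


cube([3618, 142, 11]);
translate([0, 68, 11]) cube([3618, 6, 301]);
translate([0, 0, 312]) cube([3618, 142, 11]);


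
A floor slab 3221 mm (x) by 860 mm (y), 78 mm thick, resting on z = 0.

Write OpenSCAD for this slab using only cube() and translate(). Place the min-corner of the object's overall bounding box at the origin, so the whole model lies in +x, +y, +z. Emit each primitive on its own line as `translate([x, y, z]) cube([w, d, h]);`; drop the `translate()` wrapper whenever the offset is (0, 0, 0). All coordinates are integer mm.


cube([3221, 860, 78]);


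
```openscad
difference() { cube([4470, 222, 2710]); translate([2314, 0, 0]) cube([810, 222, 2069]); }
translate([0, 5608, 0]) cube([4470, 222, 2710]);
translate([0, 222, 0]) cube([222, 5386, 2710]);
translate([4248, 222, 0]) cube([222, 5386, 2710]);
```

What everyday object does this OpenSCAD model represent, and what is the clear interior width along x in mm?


A single room. The interior width is 4026 mm.

Four walls enclosing a rectangle with a door in the front wall — a room. Outside width 4470 minus two 222 mm walls gives 4026 mm.


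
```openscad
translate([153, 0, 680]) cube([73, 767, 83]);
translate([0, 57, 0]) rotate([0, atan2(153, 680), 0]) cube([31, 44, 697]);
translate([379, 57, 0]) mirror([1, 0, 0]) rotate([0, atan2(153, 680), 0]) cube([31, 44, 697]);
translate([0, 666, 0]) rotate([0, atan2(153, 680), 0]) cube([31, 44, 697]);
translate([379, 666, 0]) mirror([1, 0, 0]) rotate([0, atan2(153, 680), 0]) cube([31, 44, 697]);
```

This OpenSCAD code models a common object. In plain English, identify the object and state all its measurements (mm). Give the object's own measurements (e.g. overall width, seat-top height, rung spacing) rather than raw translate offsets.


A sawhorse. A 73×767×83 mm beam (x, y, z) sits on two A-frame leg pairs. Each pair is two raked legs of 31×44 mm section (44 mm along y) splaying symmetrically in x. Each leg rises 680 mm vertically over 153 mm of horizontal reach and is 697 mm long along its own axis. Every leg's outer bottom edge rests on the floor and its outer top edge meets a bottom edge of the beam — the left legs (tilting toward +x) meet the beam's −x bottom edge, the right legs (their mirror images, tilting toward −x) meet its +x bottom edge — so the leg tops tuck under the beam, the beam's underside is 680 mm above the floor, and the feet are 379 mm apart outside-to-outside with the beam centred between them. The two leg pairs are set in 57 mm from either end of the beam.


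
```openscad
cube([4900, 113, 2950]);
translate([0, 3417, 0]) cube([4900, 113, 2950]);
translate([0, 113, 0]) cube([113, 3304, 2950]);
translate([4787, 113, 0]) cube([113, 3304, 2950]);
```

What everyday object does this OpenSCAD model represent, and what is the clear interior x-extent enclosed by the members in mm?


A house (or room) frame. The interior width is 4674 mm.

Four 2950 mm walls enclosing a rectangle with no floor or roof — a room or house frame. Outside width is 4900 mm and wall thickness is 113 mm, so the interior width is 4900 − 2 × 113 = 4674 mm.


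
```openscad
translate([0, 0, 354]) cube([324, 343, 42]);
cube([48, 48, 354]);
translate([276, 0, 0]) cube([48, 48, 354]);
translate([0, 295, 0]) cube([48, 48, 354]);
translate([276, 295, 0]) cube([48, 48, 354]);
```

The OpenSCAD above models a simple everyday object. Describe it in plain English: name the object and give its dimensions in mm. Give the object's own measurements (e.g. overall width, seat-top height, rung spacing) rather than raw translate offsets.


A four-legged stool. The seat is a 324×343×42 mm slab whose top surface is at z = 396 mm; four square legs, each 48×48 mm in cross-section, run from the floor (z = 0) to the underside of the seat, each flush with a corner of the seat.


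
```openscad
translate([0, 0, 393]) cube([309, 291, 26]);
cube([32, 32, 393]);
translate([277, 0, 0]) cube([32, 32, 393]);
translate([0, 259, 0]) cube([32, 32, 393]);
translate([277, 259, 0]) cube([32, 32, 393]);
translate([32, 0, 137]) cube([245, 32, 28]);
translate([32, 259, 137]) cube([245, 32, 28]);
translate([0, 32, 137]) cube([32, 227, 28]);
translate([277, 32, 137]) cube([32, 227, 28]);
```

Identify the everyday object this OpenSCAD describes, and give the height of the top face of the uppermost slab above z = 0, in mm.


A stool. The seat height is 419 mm.

A 309×291×26 slab at z = 393 on four corner posts — a stool. The seat top is 393 + 26 = 419 mm.


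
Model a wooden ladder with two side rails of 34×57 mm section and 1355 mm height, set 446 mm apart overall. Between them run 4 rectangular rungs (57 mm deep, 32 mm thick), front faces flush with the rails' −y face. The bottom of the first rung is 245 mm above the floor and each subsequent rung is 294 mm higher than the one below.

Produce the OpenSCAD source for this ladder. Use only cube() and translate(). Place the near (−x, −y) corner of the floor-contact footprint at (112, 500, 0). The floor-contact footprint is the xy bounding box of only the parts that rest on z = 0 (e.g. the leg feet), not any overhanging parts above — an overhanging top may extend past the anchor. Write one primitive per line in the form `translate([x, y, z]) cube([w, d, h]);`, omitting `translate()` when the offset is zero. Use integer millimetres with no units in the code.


translate([112, 500, 0]) cube([34, 57, 1355]);
translate([524, 500, 0]) cube([34, 57, 1355]);
translate([146, 500, 245]) cube([378, 57, 32]);
translate([146, 500, 539]) cube([378, 57, 32]);
translate([146, 500, 833]) cube([378, 57, 32]);
translate([146, 500, 1127]) cube([378, 57, 32]);


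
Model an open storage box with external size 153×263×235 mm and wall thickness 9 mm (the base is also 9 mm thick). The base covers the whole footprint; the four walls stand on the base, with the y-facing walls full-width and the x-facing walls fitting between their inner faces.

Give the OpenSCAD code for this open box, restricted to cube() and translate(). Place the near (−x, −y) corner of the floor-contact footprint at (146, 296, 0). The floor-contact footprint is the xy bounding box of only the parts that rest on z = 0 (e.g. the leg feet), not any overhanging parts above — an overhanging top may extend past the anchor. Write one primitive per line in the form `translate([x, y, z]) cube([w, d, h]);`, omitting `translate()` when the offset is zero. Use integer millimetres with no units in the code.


translate([146, 296, 0]) cube([153, 263, 9]);
translate([146, 296, 9]) cube([153, 9, 226]);
translate([146, 550, 9]) cube([153, 9, 226]);
translate([146, 305, 9]) cube([9, 245, 226]);
translate([290, 305, 9]) cube([9, 245, 226]);


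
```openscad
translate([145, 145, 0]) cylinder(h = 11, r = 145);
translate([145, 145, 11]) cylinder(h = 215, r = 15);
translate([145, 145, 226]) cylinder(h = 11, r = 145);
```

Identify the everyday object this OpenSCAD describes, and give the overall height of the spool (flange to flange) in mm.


A spool. The overall height is 237 mm.

Three coaxial cylinders, large–small–large — a spool. Two 11 mm flanges and a 215 mm core give 11 + 215 + 11 = 237 mm.


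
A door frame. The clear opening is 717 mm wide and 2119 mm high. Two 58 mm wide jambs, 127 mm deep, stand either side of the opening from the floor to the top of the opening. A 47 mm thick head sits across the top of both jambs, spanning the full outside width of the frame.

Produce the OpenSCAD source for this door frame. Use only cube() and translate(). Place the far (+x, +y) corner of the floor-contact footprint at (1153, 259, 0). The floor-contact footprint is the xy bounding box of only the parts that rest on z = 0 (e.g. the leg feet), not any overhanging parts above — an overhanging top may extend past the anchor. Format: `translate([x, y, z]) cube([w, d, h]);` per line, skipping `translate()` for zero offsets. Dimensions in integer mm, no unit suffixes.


translate([320, 132, 0]) cube([58, 127, 2119]);
translate([1095, 132, 0]) cube([58, 127, 2119]);
translate([320, 132, 2119]) cube([833, 127, 47]);


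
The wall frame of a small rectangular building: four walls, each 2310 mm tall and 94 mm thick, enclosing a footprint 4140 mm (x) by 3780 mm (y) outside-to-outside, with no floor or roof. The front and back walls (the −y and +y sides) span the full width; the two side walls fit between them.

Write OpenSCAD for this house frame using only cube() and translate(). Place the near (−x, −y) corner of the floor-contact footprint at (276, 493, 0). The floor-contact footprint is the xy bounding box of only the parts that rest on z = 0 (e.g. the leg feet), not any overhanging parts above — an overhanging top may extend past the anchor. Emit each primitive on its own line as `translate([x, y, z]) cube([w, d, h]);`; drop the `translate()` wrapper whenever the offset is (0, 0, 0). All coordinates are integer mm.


translate([276, 493, 0]) cube([4140, 94, 2310]);
translate([276, 4179, 0]) cube([4140, 94, 2310]);
translate([276, 587, 0]) cube([94, 3592, 2310]);
translate([4322, 587, 0]) cube([94, 3592, 2310]);


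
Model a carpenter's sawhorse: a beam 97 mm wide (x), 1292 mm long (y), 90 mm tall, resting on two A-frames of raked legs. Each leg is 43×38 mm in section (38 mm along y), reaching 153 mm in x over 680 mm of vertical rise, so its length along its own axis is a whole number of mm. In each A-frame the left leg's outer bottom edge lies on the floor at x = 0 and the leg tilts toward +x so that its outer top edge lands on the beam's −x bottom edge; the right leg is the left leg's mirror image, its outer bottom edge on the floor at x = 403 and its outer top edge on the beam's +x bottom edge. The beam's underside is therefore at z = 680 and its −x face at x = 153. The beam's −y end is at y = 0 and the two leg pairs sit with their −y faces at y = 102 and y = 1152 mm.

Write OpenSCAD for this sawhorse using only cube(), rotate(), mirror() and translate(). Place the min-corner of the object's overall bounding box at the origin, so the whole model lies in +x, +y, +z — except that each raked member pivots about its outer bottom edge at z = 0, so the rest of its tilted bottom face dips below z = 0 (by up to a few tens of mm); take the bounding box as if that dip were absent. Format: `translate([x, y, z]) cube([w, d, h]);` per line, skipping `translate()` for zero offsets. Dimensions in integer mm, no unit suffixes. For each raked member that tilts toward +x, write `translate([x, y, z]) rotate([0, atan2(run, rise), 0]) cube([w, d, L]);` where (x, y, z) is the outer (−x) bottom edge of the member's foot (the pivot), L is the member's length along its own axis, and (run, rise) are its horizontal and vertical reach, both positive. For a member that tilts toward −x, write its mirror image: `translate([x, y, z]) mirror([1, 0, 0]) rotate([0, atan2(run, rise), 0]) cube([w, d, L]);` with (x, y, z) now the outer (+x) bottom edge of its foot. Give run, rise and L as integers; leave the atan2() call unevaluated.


translate([153, 0, 680]) cube([97, 1292, 90]);
translate([0, 102, 0]) rotate([0, atan2(153, 680), 0]) cube([43, 38, 697]);
translate([403, 102, 0]) mirror([1, 0, 0]) rotate([0, atan2(153, 680), 0]) cube([43, 38, 697]);
translate([0, 1152, 0]) rotate([0, atan2(153, 680), 0]) cube([43, 38, 697]);
translate([403, 1152, 0]) mirror([1, 0, 0]) rotate([0, atan2(153, 680), 0]) cube([43, 38, 697]);


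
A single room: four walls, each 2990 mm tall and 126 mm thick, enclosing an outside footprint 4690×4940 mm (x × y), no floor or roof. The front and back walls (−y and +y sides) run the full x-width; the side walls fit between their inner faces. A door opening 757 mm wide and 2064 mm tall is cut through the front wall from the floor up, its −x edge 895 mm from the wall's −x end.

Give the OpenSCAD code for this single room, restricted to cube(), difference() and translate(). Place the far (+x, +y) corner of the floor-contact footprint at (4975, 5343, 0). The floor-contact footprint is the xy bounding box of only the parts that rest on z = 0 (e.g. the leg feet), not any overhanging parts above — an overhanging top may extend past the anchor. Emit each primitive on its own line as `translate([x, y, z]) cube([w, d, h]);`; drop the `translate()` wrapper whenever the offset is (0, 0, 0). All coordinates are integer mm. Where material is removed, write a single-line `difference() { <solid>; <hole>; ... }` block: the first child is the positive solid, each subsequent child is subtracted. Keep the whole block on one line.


difference() { translate([285, 403, 0]) cube([4690, 126, 2990]); translate([1180, 403, 0]) cube([757, 126, 2064]); }
translate([285, 5217, 0]) cube([4690, 126, 2990]);
translate([285, 529, 0]) cube([126, 4688, 2990]);
translate([4849, 529, 0]) cube([126, 4688, 2990]);


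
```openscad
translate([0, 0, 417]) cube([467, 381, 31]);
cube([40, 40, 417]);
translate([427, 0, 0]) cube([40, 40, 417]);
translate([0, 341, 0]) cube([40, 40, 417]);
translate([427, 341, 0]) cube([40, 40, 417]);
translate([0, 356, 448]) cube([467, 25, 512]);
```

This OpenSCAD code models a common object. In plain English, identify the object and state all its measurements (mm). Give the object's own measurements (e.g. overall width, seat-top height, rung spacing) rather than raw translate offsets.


A chair. The seat is a 467×381×31 mm slab with its top at z = 448 mm, on four 40×40 mm corner legs (flush with the seat edges, standing on z = 0). A flat backrest 25 mm thick, 512 mm tall, spans the full seat width and rises from the seat top along its +y edge, rear face flush with the rear of the seat.


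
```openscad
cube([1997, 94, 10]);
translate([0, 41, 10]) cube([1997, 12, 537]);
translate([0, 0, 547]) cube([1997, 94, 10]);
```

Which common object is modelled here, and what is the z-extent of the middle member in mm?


An I-beam. The web height is 537 mm.

Two wide flanges with a thin centred web — an I-beam. Overall 557 mm minus two 10 mm flanges gives a web of 557 − 2·10 = 537 mm.


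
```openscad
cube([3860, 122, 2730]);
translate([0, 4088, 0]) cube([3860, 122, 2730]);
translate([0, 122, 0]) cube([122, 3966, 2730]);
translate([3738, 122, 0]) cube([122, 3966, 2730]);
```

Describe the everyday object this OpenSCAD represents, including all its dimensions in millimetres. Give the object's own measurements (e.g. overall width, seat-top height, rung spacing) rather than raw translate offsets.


The wall frame of a small rectangular building: four walls, each 2730 mm tall and 122 mm thick, enclosing a footprint 3860 mm (x) by 4210 mm (y) outside-to-outside, with no floor or roof. The front and back walls (the −y and +y sides) span the full width; the two side walls fit between them.


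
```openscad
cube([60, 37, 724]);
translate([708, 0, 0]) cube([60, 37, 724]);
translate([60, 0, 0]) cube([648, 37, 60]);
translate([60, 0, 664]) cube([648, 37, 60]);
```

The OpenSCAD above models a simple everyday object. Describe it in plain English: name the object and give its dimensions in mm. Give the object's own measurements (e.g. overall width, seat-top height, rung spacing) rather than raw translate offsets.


A rectangular picture frame lying in the x–z plane (depth along y). The opening is 648 mm wide (x) by 604 mm tall (z), surrounded by a border 60 mm wide on all four sides. The frame is 37 mm deep and is made of two full-height vertical stiles with two horizontal rails fitted between them.


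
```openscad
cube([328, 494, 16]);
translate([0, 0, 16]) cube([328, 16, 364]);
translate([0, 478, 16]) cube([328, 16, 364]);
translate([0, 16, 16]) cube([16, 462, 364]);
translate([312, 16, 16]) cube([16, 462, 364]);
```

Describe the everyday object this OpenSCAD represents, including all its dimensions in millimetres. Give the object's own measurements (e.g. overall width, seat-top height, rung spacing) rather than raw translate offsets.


An open-topped rectangular box: outside dimensions 328×494×380 mm, with a uniform wall and base thickness of 16 mm. The base is a full 328×494 slab on the floor; four walls sit on top of the base. The front and back walls (the −y and +y sides) span the full width; the two side walls fit between them.


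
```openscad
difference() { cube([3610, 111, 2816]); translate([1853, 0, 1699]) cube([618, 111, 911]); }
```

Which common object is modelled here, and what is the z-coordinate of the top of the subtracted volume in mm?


A wall with a window opening. The window head height is 2610 mm.

A wall with a rectangular opening subtracted — a window. Sill at z = 1699, opening 911 mm tall, so the head is at 1699 + 911 = 2610 mm.


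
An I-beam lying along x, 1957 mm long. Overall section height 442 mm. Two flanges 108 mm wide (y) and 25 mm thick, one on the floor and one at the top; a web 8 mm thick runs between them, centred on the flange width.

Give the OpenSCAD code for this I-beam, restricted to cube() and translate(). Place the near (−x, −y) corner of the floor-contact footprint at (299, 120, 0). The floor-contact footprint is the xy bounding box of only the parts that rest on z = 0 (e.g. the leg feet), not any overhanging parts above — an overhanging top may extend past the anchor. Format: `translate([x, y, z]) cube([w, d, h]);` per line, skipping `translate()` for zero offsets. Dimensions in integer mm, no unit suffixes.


translate([299, 120, 0]) cube([1957, 108, 25]);
translate([299, 170, 25]) cube([1957, 8, 392]);
translate([299, 120, 417]) cube([1957, 108, 25]);


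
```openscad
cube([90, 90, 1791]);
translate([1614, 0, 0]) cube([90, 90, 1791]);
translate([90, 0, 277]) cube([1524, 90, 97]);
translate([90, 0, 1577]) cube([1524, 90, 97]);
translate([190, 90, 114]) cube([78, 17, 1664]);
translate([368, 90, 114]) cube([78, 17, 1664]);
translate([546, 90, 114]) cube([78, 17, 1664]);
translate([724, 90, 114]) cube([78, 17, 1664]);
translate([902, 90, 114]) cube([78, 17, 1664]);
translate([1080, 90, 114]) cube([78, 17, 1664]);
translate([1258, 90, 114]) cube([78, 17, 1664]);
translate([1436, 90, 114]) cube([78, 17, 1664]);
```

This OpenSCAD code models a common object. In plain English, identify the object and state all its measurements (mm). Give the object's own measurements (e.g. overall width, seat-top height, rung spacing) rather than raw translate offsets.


A fence section. Two 90×90 mm posts, 1791 mm tall, stand on the floor with a clear span of 1524 mm between their inner faces. Two horizontal rails of 90×97 mm section span the gap between the posts with their undersides at z = 277 mm and z = 1577 mm, flush with the posts' −y face. 8 pickets, each 78 mm wide, 17 mm thick and 1664 mm tall, are fixed to the +y face of the rails with their bottoms at z = 114 mm, spaced across the span with a 100 mm gap after the −x post and between neighbouring pickets and before the +x post.


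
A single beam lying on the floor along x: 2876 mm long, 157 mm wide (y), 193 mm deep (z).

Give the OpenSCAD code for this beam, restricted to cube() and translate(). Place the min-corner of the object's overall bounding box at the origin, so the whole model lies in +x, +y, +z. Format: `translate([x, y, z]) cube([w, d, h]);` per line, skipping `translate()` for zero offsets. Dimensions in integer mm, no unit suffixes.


cube([2876, 157, 193]);


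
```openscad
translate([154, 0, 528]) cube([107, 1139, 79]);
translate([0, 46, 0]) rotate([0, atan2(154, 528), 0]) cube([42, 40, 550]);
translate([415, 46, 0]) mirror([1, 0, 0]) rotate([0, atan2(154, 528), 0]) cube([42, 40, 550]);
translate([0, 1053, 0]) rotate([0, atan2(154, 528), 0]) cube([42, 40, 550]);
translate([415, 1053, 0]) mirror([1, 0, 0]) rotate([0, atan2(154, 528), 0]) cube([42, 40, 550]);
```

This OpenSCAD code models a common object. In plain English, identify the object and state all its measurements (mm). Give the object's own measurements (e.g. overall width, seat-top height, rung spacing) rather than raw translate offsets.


A sawhorse. A 107×1139×79 mm beam (x, y, z) sits on two A-frame leg pairs. Each pair is two raked legs of 42×40 mm section (40 mm along y) splaying symmetrically in x. Each leg rises 528 mm vertically over 154 mm of horizontal reach and is 550 mm long along its own axis. Every leg's outer bottom edge rests on the floor and its outer top edge meets a bottom edge of the beam — the left legs (tilting toward +x) meet the beam's −x bottom edge, the right legs (their mirror images, tilting toward −x) meet its +x bottom edge — so the leg tops tuck under the beam, the beam's underside is 528 mm above the floor, and the feet are 415 mm apart outside-to-outside with the beam centred between them. The two leg pairs are set in 46 mm from either end of the beam.


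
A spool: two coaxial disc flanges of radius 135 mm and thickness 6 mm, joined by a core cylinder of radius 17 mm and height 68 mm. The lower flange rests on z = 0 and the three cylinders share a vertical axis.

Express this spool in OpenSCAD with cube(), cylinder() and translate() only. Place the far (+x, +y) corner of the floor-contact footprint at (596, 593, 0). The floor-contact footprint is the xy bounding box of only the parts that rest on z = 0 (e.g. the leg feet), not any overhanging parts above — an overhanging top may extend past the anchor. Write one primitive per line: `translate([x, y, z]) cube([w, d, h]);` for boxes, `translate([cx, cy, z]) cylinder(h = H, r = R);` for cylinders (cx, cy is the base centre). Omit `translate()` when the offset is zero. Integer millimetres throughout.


translate([461, 458, 0]) cylinder(h = 6, r = 135);
translate([461, 458, 6]) cylinder(h = 68, r = 17);
translate([461, 458, 74]) cylinder(h = 6, r = 135);
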